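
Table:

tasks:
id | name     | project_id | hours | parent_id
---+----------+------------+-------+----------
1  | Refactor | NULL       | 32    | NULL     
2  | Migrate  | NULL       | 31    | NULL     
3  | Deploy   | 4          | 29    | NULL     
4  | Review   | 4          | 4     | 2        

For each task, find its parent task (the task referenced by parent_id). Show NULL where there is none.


This is a self-join: tasks is joined to a second copy of itself, matching each row's parent_id to another row's id. Use LEFT JOIN so rows with parent_id=NULL are kept.
  - task 1 (Refactor): parent_id=NULL -> NULL
  - task 2 (Migrate): parent_id=NULL -> NULL
  - task 3 (Deploy): parent_id=NULL -> NULL
  - task 4 (Review): parent_id=2 -> Migrate

SQL:
SELECT a.name AS item, b.name AS parent
FROM tasks a
LEFT JOIN tasks b ON a.parent_id = b.id

Result:
item     | parent 
---------+--------
Refactor | NULL   
Migrate  | NULL   
Deploy   | NULL   
Review   | Migrate


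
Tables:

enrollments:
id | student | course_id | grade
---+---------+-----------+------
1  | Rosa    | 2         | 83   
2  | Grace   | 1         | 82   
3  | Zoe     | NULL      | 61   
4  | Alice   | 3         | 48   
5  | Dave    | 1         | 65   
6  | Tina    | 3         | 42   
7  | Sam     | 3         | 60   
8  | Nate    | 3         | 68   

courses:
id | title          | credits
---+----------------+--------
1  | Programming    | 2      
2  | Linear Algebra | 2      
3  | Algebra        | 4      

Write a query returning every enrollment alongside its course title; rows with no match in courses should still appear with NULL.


LEFT JOIN keeps every row from enrollments (the left table); where course_id has no match in courses, the course columns become NULL. Walk through each enrollment:
  - enrollment 1 (Rosa): course_id=2 -> matches Linear Algebra
  - enrollment 2 (Grace): course_id=1 -> matches Programming
  - enrollment 3 (Zoe): course_id=NULL, no match -> kept with NULL
  - enrollment 4 (Alice): course_id=3 -> matches Algebra
  - enrollment 5 (Dave): course_id=1 -> matches Programming
  - enrollment 6 (Tina): course_id=3 -> matches Algebra
  - enrollment 7 (Sam): course_id=3 -> matches Algebra
  - enrollment 8 (Nate): course_id=3 -> matches Algebra
All 8 rows appear; 1 has NULL course.

SQL:
SELECT a.student, b.title AS course
FROM enrollments a
LEFT JOIN courses b ON a.course_id = b.id

Result:
student | course        
--------+---------------
Rosa    | Linear Algebra
Grace   | Programming   
Zoe     | NULL          
Alice   | Algebra       
Dave    | Programming   
Tina    | Algebra       
Sam     | Algebra       
Nate    | Algebra       


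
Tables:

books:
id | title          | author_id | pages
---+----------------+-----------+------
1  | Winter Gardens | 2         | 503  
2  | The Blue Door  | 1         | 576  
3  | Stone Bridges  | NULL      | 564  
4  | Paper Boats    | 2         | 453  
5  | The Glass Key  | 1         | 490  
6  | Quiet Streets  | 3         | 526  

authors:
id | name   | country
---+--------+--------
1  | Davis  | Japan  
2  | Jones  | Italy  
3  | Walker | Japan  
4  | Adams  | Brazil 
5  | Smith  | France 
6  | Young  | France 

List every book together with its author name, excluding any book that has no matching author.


INNER JOIN keeps only books rows whose author_id matches an id in authors. Walk through each book:
  - book 1 (Winter Gardens): author_id=2 -> matches Jones
  - book 2 (The Blue Door): author_id=1 -> matches Davis
  - book 3 (Stone Bridges): author_id=NULL, no match -> dropped
  - book 4 (Paper Boats): author_id=2 -> matches Jones
  - book 5 (The Glass Key): author_id=1 -> matches Davis
  - book 6 (Quiet Streets): author_id=3 -> matches Walker
So 1 of 6 rows is dropped.

SQL:
SELECT a.title, b.name AS author
FROM books a
INNER JOIN authors b ON a.author_id = b.id

Result:
title          | author
---------------+-------
Winter Gardens | Jones 
The Blue Door  | Davis 
Paper Boats    | Jones 
The Glass Key  | Davis 
Quiet Streets  | Walker


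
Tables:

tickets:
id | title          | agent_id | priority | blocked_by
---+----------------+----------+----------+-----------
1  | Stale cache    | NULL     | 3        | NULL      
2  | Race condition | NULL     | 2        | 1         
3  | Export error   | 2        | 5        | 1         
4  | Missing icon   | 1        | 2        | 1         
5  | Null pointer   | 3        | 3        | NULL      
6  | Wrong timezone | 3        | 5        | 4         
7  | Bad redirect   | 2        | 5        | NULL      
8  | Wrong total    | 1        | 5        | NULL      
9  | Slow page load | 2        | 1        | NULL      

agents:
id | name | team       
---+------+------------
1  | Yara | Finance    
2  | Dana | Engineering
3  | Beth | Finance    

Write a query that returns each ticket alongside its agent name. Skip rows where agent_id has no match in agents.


INNER JOIN keeps only tickets rows whose agent_id matches an id in agents. Walk through each ticket:
  - ticket 1 (Stale cache): agent_id=NULL, no match -> dropped
  - ticket 2 (Race condition): agent_id=NULL, no match -> dropped
  - ticket 3 (Export error): agent_id=2 -> matches Dana
  - ticket 4 (Missing icon): agent_id=1 -> matches Yara
  - ticket 5 (Null pointer): agent_id=3 -> matches Beth
  - ticket 6 (Wrong timezone): agent_id=3 -> matches Beth
  - ticket 7 (Bad redirect): agent_id=2 -> matches Dana
  - ticket 8 (Wrong total): agent_id=1 -> matches Yara
  - ticket 9 (Slow page load): agent_id=2 -> matches Dana
So 2 of 9 rows are dropped.

SQL:
SELECT a.title, b.name AS agent
FROM tickets a
INNER JOIN agents b ON a.agent_id = b.id

Result:
title          | agent
---------------+------
Export error   | Dana 
Missing icon   | Yara 
Null pointer   | Beth 
Wrong timezone | Beth 
Bad redirect   | Dana 
Wrong total    | Yara 
Slow page load | Dana 


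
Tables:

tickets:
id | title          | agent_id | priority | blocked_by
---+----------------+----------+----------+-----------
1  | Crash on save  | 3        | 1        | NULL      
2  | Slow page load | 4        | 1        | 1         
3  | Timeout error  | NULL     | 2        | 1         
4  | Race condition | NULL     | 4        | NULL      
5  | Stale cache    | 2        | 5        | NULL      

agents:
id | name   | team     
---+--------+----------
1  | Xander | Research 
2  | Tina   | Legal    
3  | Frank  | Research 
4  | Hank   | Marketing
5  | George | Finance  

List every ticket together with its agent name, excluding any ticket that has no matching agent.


INNER JOIN keeps only tickets rows whose agent_id matches an id in agents. Walk through each ticket:
  - ticket 1 (Crash on save): agent_id=3 -> matches Frank
  - ticket 2 (Slow page load): agent_id=4 -> matches Hank
  - ticket 3 (Timeout error): agent_id=NULL, no match -> dropped
  - ticket 4 (Race condition): agent_id=NULL, no match -> dropped
  - ticket 5 (Stale cache): agent_id=2 -> matches Tina
So 2 of 5 rows are dropped.

SQL:
SELECT a.title, b.name AS agent
FROM tickets a
INNER JOIN agents b ON a.agent_id = b.id

Result:
title          | agent
---------------+------
Crash on save  | Frank
Slow page load | Hank 
Stale cache    | Tina 


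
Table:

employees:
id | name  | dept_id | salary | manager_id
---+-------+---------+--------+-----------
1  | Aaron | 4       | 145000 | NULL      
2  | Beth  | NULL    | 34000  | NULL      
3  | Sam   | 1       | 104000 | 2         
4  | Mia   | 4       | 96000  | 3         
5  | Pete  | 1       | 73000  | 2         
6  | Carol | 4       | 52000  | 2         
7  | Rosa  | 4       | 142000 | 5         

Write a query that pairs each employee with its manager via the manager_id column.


This is a self-join: employees is joined to a second copy of itself, matching each row's manager_id to another row's id. Use LEFT JOIN so rows with manager_id=NULL are kept.
  - employee 1 (Aaron): manager_id=NULL -> NULL
  - employee 2 (Beth): manager_id=NULL -> NULL
  - employee 3 (Sam): manager_id=2 -> Beth
  - employee 4 (Mia): manager_id=3 -> Sam
  - employee 5 (Pete): manager_id=2 -> Beth
  - employee 6 (Carol): manager_id=2 -> Beth
  - employee 7 (Rosa): manager_id=5 -> Pete

SQL:
SELECT a.name AS item, b.name AS manager
FROM employees a
LEFT JOIN employees b ON a.manager_id = b.id

Result:
item  | manager
------+--------
Aaron | NULL   
Beth  | NULL   
Sam   | Beth   
Mia   | Sam    
Pete  | Beth   
Carol | Beth   
Rosa  | Pete   


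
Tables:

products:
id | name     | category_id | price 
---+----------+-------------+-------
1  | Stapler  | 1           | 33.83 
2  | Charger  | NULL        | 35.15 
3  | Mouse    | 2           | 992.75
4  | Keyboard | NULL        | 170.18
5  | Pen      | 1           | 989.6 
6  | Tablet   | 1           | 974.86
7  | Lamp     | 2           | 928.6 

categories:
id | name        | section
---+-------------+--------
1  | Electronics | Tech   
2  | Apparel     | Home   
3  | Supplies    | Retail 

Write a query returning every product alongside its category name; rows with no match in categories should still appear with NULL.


LEFT JOIN keeps every row from products (the left table); where category_id has no match in categories, the category columns become NULL. Walk through each product:
  - product 1 (Stapler): category_id=1 -> matches Electronics
  - product 2 (Charger): category_id=NULL, no match -> kept with NULL
  - product 3 (Mouse): category_id=2 -> matches Apparel
  - product 4 (Keyboard): category_id=NULL, no match -> kept with NULL
  - product 5 (Pen): category_id=1 -> matches Electronics
  - product 6 (Tablet): category_id=1 -> matches Electronics
  - product 7 (Lamp): category_id=2 -> matches Apparel
All 7 rows appear; 2 have NULL category.

SQL:
SELECT a.name, b.name AS category
FROM products a
LEFT JOIN categories b ON a.category_id = b.id

Result:
name     | category   
---------+------------
Stapler  | Electronics
Charger  | NULL       
Mouse    | Apparel    
Keyboard | NULL       
Pen      | Electronics
Tablet   | Electronics
Lamp     | Apparel    


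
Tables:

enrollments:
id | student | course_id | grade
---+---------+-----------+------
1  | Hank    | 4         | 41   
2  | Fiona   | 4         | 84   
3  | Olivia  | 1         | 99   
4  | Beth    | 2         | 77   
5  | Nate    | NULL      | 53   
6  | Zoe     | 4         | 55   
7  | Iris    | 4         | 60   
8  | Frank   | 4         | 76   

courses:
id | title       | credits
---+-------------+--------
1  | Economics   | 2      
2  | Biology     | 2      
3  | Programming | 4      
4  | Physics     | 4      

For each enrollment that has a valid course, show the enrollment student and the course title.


INNER JOIN keeps only enrollments rows whose course_id matches an id in courses. Walk through each enrollment:
  - enrollment 1 (Hank): course_id=4 -> matches Physics
  - enrollment 2 (Fiona): course_id=4 -> matches Physics
  - enrollment 3 (Olivia): course_id=1 -> matches Economics
  - enrollment 4 (Beth): course_id=2 -> matches Biology
  - enrollment 5 (Nate): course_id=NULL, no match -> dropped
  - enrollment 6 (Zoe): course_id=4 -> matches Physics
  - enrollment 7 (Iris): course_id=4 -> matches Physics
  - enrollment 8 (Frank): course_id=4 -> matches Physics
So 1 of 8 rows is dropped.

SQL:
SELECT a.student, b.title AS course
FROM enrollments a
INNER JOIN courses b ON a.course_id = b.id

Result:
student | course   
--------+----------
Hank    | Physics  
Fiona   | Physics  
Olivia  | Economics
Beth    | Biology  
Zoe     | Physics  
Iris    | Physics  
Frank   | Physics  


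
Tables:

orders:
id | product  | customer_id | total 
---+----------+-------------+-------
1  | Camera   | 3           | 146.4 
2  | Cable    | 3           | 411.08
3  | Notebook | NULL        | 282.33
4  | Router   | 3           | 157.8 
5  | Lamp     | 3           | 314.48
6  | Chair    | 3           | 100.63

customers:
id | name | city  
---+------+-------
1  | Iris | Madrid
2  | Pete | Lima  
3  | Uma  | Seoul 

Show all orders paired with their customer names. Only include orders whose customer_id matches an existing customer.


INNER JOIN keeps only orders rows whose customer_id matches an id in customers. Walk through each order:
  - order 1 (Camera): customer_id=3 -> matches Uma
  - order 2 (Cable): customer_id=3 -> matches Uma
  - order 3 (Notebook): customer_id=NULL, no match -> dropped
  - order 4 (Router): customer_id=3 -> matches Uma
  - order 5 (Lamp): customer_id=3 -> matches Uma
  - order 6 (Chair): customer_id=3 -> matches Uma
So 1 of 6 rows is dropped.

SQL:
SELECT a.product, b.name AS customer
FROM orders a
INNER JOIN customers b ON a.customer_id = b.id

Result:
product | customer
--------+---------
Camera  | Uma     
Cable   | Uma     
Router  | Uma     
Lamp    | Uma     
Chair   | Uma     


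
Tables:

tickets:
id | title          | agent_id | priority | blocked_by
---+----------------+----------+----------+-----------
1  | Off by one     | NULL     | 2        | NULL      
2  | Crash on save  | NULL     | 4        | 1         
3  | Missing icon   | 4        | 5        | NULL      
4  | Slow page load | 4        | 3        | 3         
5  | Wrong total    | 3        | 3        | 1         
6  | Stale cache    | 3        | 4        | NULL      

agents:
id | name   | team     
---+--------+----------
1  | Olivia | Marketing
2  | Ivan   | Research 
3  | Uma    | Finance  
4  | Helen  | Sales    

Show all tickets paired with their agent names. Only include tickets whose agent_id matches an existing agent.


INNER JOIN keeps only tickets rows whose agent_id matches an id in agents. Walk through each ticket:
  - ticket 1 (Off by one): agent_id=NULL, no match -> dropped
  - ticket 2 (Crash on save): agent_id=NULL, no match -> dropped
  - ticket 3 (Missing icon): agent_id=4 -> matches Helen
  - ticket 4 (Slow page load): agent_id=4 -> matches Helen
  - ticket 5 (Wrong total): agent_id=3 -> matches Uma
  - ticket 6 (Stale cache): agent_id=3 -> matches Uma
So 2 of 6 rows are dropped.

SQL:
SELECT a.title, b.name AS agent
FROM tickets a
INNER JOIN agents b ON a.agent_id = b.id

Result:
title          | agent
---------------+------
Missing icon   | Helen
Slow page load | Helen
Wrong total    | Uma  
Stale cache    | Uma  


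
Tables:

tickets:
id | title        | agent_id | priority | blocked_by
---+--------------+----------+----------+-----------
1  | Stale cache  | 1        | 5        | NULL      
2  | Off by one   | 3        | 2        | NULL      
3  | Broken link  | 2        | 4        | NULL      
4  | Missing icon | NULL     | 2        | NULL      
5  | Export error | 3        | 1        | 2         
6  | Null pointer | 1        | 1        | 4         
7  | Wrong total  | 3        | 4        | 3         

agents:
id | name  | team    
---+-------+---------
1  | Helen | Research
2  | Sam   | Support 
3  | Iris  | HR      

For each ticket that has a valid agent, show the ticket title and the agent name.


INNER JOIN keeps only tickets rows whose agent_id matches an id in agents. Walk through each ticket:
  - ticket 1 (Stale cache): agent_id=1 -> matches Helen
  - ticket 2 (Off by one): agent_id=3 -> matches Iris
  - ticket 3 (Broken link): agent_id=2 -> matches Sam
  - ticket 4 (Missing icon): agent_id=NULL, no match -> dropped
  - ticket 5 (Export error): agent_id=3 -> matches Iris
  - ticket 6 (Null pointer): agent_id=1 -> matches Helen
  - ticket 7 (Wrong total): agent_id=3 -> matches Iris
So 1 of 7 rows is dropped.

SQL:
SELECT a.title, b.name AS agent
FROM tickets a
INNER JOIN agents b ON a.agent_id = b.id

Result:
title        | agent
-------------+------
Stale cache  | Helen
Off by one   | Iris 
Broken link  | Sam  
Export error | Iris 
Null pointer | Helen
Wrong total  | Iris 


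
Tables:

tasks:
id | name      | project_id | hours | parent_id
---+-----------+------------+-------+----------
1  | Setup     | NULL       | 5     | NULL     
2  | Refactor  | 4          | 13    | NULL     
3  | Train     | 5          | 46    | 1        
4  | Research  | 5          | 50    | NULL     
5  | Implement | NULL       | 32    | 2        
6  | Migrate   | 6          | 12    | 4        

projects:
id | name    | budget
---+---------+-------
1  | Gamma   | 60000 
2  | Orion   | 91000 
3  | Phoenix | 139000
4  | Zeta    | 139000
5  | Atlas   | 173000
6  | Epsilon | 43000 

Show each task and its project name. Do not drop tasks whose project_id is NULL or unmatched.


LEFT JOIN keeps every row from tasks (the left table); where project_id has no match in projects, the project columns become NULL. Walk through each task:
  - task 1 (Setup): project_id=NULL, no match -> kept with NULL
  - task 2 (Refactor): project_id=4 -> matches Zeta
  - task 3 (Train): project_id=5 -> matches Atlas
  - task 4 (Research): project_id=5 -> matches Atlas
  - task 5 (Implement): project_id=NULL, no match -> kept with NULL
  - task 6 (Migrate): project_id=6 -> matches Epsilon
All 6 rows appear; 2 have NULL project.

SQL:
SELECT a.name, b.name AS project
FROM tasks a
LEFT JOIN projects b ON a.project_id = b.id

Result:
name      | project
----------+--------
Setup     | NULL   
Refactor  | Zeta   
Train     | Atlas  
Research  | Atlas  
Implement | NULL   
Migrate   | Epsilon


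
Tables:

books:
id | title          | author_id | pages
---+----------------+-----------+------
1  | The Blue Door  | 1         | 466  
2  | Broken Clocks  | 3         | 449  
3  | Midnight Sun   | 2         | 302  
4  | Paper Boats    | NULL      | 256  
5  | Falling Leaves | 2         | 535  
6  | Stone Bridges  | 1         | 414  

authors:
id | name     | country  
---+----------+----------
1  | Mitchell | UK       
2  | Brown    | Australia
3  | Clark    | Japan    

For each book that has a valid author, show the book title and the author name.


INNER JOIN keeps only books rows whose author_id matches an id in authors. Walk through each book:
  - book 1 (The Blue Door): author_id=1 -> matches Mitchell
  - book 2 (Broken Clocks): author_id=3 -> matches Clark
  - book 3 (Midnight Sun): author_id=2 -> matches Brown
  - book 4 (Paper Boats): author_id=NULL, no match -> dropped
  - book 5 (Falling Leaves): author_id=2 -> matches Brown
  - book 6 (Stone Bridges): author_id=1 -> matches Mitchell
So 1 of 6 rows is dropped.

SQL:
SELECT a.title, b.name AS author
FROM books a
INNER JOIN authors b ON a.author_id = b.id

Result:
title          | author  
---------------+---------
The Blue Door  | Mitchell
Broken Clocks  | Clark   
Midnight Sun   | Brown   
Falling Leaves | Brown   
Stone Bridges  | Mitchell


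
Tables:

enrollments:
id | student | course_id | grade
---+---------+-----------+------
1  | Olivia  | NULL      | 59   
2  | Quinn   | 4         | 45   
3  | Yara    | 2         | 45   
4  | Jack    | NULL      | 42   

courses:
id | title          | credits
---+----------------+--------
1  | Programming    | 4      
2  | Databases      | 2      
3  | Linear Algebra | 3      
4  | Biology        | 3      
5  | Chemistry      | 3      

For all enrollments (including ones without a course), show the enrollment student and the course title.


LEFT JOIN keeps every row from enrollments (the left table); where course_id has no match in courses, the course columns become NULL. Walk through each enrollment:
  - enrollment 1 (Olivia): course_id=NULL, no match -> kept with NULL
  - enrollment 2 (Quinn): course_id=4 -> matches Biology
  - enrollment 3 (Yara): course_id=2 -> matches Databases
  - enrollment 4 (Jack): course_id=NULL, no match -> kept with NULL
All 4 rows appear; 2 have NULL course.

SQL:
SELECT a.student, b.title AS course
FROM enrollments a
LEFT JOIN courses b ON a.course_id = b.id

Result:
student | course   
--------+----------
Olivia  | NULL     
Quinn   | Biology  
Yara    | Databases
Jack    | NULL     


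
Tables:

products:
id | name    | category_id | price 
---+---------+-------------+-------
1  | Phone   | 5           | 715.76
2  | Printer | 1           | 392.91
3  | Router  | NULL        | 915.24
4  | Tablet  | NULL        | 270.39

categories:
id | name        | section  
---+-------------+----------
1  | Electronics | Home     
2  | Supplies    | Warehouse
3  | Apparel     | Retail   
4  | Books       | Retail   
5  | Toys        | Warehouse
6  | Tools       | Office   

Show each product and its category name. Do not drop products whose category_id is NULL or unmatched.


LEFT JOIN keeps every row from products (the left table); where category_id has no match in categories, the category columns become NULL. Walk through each product:
  - product 1 (Phone): category_id=5 -> matches Toys
  - product 2 (Printer): category_id=1 -> matches Electronics
  - product 3 (Router): category_id=NULL, no match -> kept with NULL
  - product 4 (Tablet): category_id=NULL, no match -> kept with NULL
All 4 rows appear; 2 have NULL category.

SQL:
SELECT a.name, b.name AS category
FROM products a
LEFT JOIN categories b ON a.category_id = b.id

Result:
name    | category   
--------+------------
Phone   | Toys       
Printer | Electronics
Router  | NULL       
Tablet  | NULL       


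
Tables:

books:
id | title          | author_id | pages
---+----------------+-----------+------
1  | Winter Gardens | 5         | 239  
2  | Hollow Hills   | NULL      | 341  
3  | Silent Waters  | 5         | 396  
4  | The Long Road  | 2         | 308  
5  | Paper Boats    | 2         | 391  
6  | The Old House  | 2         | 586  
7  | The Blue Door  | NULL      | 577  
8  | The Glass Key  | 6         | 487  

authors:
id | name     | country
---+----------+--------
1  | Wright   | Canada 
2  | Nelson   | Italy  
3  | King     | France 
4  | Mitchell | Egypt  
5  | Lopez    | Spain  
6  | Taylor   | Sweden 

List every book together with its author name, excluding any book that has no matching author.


INNER JOIN keeps only books rows whose author_id matches an id in authors. Walk through each book:
  - book 1 (Winter Gardens): author_id=5 -> matches Lopez
  - book 2 (Hollow Hills): author_id=NULL, no match -> dropped
  - book 3 (Silent Waters): author_id=5 -> matches Lopez
  - book 4 (The Long Road): author_id=2 -> matches Nelson
  - book 5 (Paper Boats): author_id=2 -> matches Nelson
  - book 6 (The Old House): author_id=2 -> matches Nelson
  - book 7 (The Blue Door): author_id=NULL, no match -> dropped
  - book 8 (The Glass Key): author_id=6 -> matches Taylor
So 2 of 8 rows are dropped.

SQL:
SELECT a.title, b.name AS author
FROM books a
INNER JOIN authors b ON a.author_id = b.id

Result:
title          | author
---------------+-------
Winter Gardens | Lopez 
Silent Waters  | Lopez 
The Long Road  | Nelson
Paper Boats    | Nelson
The Old House  | Nelson
The Glass Key  | Taylor


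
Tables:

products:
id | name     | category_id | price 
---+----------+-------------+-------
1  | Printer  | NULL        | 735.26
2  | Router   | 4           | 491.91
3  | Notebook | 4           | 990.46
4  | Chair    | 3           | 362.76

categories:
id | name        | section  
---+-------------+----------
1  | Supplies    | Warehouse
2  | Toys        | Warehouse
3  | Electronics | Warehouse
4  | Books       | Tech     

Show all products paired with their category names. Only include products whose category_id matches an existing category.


INNER JOIN keeps only products rows whose category_id matches an id in categories. Walk through each product:
  - product 1 (Printer): category_id=NULL, no match -> dropped
  - product 2 (Router): category_id=4 -> matches Books
  - product 3 (Notebook): category_id=4 -> matches Books
  - product 4 (Chair): category_id=3 -> matches Electronics
So 1 of 4 rows is dropped.

SQL:
SELECT a.name, b.name AS category
FROM products a
INNER JOIN categories b ON a.category_id = b.id

Result:
name     | category   
---------+------------
Router   | Books      
Notebook | Books      
Chair    | Electronics


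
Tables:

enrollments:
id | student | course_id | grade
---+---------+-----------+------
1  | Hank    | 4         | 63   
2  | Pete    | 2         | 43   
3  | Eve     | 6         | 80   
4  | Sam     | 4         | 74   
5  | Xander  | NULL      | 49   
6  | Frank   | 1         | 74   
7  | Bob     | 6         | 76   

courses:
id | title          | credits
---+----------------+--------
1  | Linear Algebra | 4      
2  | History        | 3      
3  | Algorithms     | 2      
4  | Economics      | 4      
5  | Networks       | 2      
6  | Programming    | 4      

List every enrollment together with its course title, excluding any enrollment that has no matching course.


INNER JOIN keeps only enrollments rows whose course_id matches an id in courses. Walk through each enrollment:
  - enrollment 1 (Hank): course_id=4 -> matches Economics
  - enrollment 2 (Pete): course_id=2 -> matches History
  - enrollment 3 (Eve): course_id=6 -> matches Programming
  - enrollment 4 (Sam): course_id=4 -> matches Economics
  - enrollment 5 (Xander): course_id=NULL, no match -> dropped
  - enrollment 6 (Frank): course_id=1 -> matches Linear Algebra
  - enrollment 7 (Bob): course_id=6 -> matches Programming
So 1 of 7 rows is dropped.

SQL:
SELECT a.student, b.title AS course
FROM enrollments a
INNER JOIN courses b ON a.course_id = b.id

Result:
student | course        
--------+---------------
Hank    | Economics     
Pete    | History       
Eve     | Programming   
Sam     | Economics     
Frank   | Linear Algebra
Bob     | Programming   


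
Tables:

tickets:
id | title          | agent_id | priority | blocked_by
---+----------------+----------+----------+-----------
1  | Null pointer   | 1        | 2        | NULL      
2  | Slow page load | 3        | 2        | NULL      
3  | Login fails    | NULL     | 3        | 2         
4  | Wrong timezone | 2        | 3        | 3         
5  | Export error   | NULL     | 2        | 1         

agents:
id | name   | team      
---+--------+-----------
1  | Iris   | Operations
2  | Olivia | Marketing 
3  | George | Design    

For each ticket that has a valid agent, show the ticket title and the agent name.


INNER JOIN keeps only tickets rows whose agent_id matches an id in agents. Walk through each ticket:
  - ticket 1 (Null pointer): agent_id=1 -> matches Iris
  - ticket 2 (Slow page load): agent_id=3 -> matches George
  - ticket 3 (Login fails): agent_id=NULL, no match -> dropped
  - ticket 4 (Wrong timezone): agent_id=2 -> matches Olivia
  - ticket 5 (Export error): agent_id=NULL, no match -> dropped
So 2 of 5 rows are dropped.

SQL:
SELECT a.title, b.name AS agent
FROM tickets a
INNER JOIN agents b ON a.agent_id = b.id

Result:
title          | agent 
---------------+-------
Null pointer   | Iris  
Slow page load | George
Wrong timezone | Olivia


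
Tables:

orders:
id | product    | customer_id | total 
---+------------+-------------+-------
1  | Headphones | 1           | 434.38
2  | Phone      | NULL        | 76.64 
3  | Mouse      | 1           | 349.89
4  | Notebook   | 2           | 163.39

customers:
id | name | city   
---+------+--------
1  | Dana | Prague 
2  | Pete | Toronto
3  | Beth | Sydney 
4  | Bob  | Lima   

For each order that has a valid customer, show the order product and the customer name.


INNER JOIN keeps only orders rows whose customer_id matches an id in customers. Walk through each order:
  - order 1 (Headphones): customer_id=1 -> matches Dana
  - order 2 (Phone): customer_id=NULL, no match -> dropped
  - order 3 (Mouse): customer_id=1 -> matches Dana
  - order 4 (Notebook): customer_id=2 -> matches Pete
So 1 of 4 rows is dropped.

SQL:
SELECT a.product, b.name AS customer
FROM orders a
INNER JOIN customers b ON a.customer_id = b.id

Result:
product    | customer
-----------+---------
Headphones | Dana    
Mouse      | Dana    
Notebook   | Pete    


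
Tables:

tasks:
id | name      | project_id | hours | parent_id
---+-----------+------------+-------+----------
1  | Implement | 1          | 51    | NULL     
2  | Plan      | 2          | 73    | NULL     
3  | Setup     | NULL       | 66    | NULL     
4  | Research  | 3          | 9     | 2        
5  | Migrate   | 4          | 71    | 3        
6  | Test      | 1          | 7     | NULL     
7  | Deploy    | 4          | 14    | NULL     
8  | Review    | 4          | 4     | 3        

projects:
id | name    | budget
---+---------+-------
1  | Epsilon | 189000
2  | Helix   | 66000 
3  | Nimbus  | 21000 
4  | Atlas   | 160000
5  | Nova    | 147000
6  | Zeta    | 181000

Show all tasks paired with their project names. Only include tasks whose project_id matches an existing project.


INNER JOIN keeps only tasks rows whose project_id matches an id in projects. Walk through each task:
  - task 1 (Implement): project_id=1 -> matches Epsilon
  - task 2 (Plan): project_id=2 -> matches Helix
  - task 3 (Setup): project_id=NULL, no match -> dropped
  - task 4 (Research): project_id=3 -> matches Nimbus
  - task 5 (Migrate): project_id=4 -> matches Atlas
  - task 6 (Test): project_id=1 -> matches Epsilon
  - task 7 (Deploy): project_id=4 -> matches Atlas
  - task 8 (Review): project_id=4 -> matches Atlas
So 1 of 8 rows is dropped.

SQL:
SELECT a.name, b.name AS project
FROM tasks a
INNER JOIN projects b ON a.project_id = b.id

Result:
name      | project
----------+--------
Implement | Epsilon
Plan      | Helix  
Research  | Nimbus 
Migrate   | Atlas  
Test      | Epsilon
Deploy    | Atlas  
Review    | Atlas  


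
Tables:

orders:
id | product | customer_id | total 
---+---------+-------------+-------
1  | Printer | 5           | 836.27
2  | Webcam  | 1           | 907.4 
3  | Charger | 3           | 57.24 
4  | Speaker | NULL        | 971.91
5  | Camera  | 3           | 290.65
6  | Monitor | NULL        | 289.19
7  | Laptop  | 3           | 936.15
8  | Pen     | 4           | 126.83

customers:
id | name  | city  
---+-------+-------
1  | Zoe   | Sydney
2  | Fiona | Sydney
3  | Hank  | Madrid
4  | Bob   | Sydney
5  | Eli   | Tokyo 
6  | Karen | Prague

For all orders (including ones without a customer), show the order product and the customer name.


LEFT JOIN keeps every row from orders (the left table); where customer_id has no match in customers, the customer columns become NULL. Walk through each order:
  - order 1 (Printer): customer_id=5 -> matches Eli
  - order 2 (Webcam): customer_id=1 -> matches Zoe
  - order 3 (Charger): customer_id=3 -> matches Hank
  - order 4 (Speaker): customer_id=NULL, no match -> kept with NULL
  - order 5 (Camera): customer_id=3 -> matches Hank
  - order 6 (Monitor): customer_id=NULL, no match -> kept with NULL
  - order 7 (Laptop): customer_id=3 -> matches Hank
  - order 8 (Pen): customer_id=4 -> matches Bob
All 8 rows appear; 2 have NULL customer.

SQL:
SELECT a.product, b.name AS customer
FROM orders a
LEFT JOIN customers b ON a.customer_id = b.id

Result:
product | customer
--------+---------
Printer | Eli     
Webcam  | Zoe     
Charger | Hank    
Speaker | NULL    
Camera  | Hank    
Monitor | NULL    
Laptop  | Hank    
Pen     | Bob     


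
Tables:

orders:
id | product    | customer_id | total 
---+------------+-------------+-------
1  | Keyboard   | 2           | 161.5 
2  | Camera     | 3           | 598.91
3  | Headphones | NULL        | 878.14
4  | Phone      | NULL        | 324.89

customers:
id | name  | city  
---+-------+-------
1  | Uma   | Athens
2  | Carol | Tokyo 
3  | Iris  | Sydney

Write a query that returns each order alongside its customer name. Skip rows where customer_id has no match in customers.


INNER JOIN keeps only orders rows whose customer_id matches an id in customers. Walk through each order:
  - order 1 (Keyboard): customer_id=2 -> matches Carol
  - order 2 (Camera): customer_id=3 -> matches Iris
  - order 3 (Headphones): customer_id=NULL, no match -> dropped
  - order 4 (Phone): customer_id=NULL, no match -> dropped
So 2 of 4 rows are dropped.

SQL:
SELECT a.product, b.name AS customer
FROM orders a
INNER JOIN customers b ON a.customer_id = b.id

Result:
product  | customer
---------+---------
Keyboard | Carol   
Camera   | Iris    


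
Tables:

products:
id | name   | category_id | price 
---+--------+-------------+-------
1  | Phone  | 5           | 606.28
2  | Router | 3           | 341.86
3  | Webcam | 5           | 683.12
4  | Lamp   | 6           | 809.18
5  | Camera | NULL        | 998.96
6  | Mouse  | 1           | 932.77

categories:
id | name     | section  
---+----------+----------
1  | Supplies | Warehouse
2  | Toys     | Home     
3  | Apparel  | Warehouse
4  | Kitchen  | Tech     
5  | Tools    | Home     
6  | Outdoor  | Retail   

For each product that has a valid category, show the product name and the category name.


INNER JOIN keeps only products rows whose category_id matches an id in categories. Walk through each product:
  - product 1 (Phone): category_id=5 -> matches Tools
  - product 2 (Router): category_id=3 -> matches Apparel
  - product 3 (Webcam): category_id=5 -> matches Tools
  - product 4 (Lamp): category_id=6 -> matches Outdoor
  - product 5 (Camera): category_id=NULL, no match -> dropped
  - product 6 (Mouse): category_id=1 -> matches Supplies
So 1 of 6 rows is dropped.

SQL:
SELECT a.name, b.name AS category
FROM products a
INNER JOIN categories b ON a.category_id = b.id

Result:
name   | category
-------+---------
Phone  | Tools   
Router | Apparel 
Webcam | Tools   
Lamp   | Outdoor 
Mouse  | Supplies


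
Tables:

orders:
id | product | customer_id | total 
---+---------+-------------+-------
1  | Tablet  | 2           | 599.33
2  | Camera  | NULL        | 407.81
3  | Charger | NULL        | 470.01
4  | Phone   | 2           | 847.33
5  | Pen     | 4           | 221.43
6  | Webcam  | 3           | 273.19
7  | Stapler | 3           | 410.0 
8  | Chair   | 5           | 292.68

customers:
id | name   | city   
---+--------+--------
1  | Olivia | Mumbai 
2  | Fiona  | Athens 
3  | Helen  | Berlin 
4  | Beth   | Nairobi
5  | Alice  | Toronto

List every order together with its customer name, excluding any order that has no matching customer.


INNER JOIN keeps only orders rows whose customer_id matches an id in customers. Walk through each order:
  - order 1 (Tablet): customer_id=2 -> matches Fiona
  - order 2 (Camera): customer_id=NULL, no match -> dropped
  - order 3 (Charger): customer_id=NULL, no match -> dropped
  - order 4 (Phone): customer_id=2 -> matches Fiona
  - order 5 (Pen): customer_id=4 -> matches Beth
  - order 6 (Webcam): customer_id=3 -> matches Helen
  - order 7 (Stapler): customer_id=3 -> matches Helen
  - order 8 (Chair): customer_id=5 -> matches Alice
So 2 of 8 rows are dropped.

SQL:
SELECT a.product, b.name AS customer
FROM orders a
INNER JOIN customers b ON a.customer_id = b.id

Result:
product | customer
--------+---------
Tablet  | Fiona   
Phone   | Fiona   
Pen     | Beth    
Webcam  | Helen   
Stapler | Helen   
Chair   | Alice   


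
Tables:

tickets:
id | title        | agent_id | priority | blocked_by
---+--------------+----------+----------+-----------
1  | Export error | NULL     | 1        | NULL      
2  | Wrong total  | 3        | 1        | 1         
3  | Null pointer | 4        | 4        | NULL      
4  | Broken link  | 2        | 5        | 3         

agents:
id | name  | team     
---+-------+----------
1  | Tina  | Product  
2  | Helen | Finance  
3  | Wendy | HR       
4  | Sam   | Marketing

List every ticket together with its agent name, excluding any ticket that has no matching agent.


INNER JOIN keeps only tickets rows whose agent_id matches an id in agents. Walk through each ticket:
  - ticket 1 (Export error): agent_id=NULL, no match -> dropped
  - ticket 2 (Wrong total): agent_id=3 -> matches Wendy
  - ticket 3 (Null pointer): agent_id=4 -> matches Sam
  - ticket 4 (Broken link): agent_id=2 -> matches Helen
So 1 of 4 rows is dropped.

SQL:
SELECT a.title, b.name AS agent
FROM tickets a
INNER JOIN agents b ON a.agent_id = b.id

Result:
title        | agent
-------------+------
Wrong total  | Wendy
Null pointer | Sam  
Broken link  | Helen


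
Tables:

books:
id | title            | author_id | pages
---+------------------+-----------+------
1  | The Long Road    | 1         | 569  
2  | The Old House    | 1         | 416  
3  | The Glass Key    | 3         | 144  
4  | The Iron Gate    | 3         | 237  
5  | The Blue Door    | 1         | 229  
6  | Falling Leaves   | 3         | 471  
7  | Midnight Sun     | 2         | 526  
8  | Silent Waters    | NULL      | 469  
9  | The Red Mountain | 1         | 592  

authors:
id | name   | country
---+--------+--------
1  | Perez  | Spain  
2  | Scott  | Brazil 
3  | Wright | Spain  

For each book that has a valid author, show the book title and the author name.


INNER JOIN keeps only books rows whose author_id matches an id in authors. Walk through each book:
  - book 1 (The Long Road): author_id=1 -> matches Perez
  - book 2 (The Old House): author_id=1 -> matches Perez
  - book 3 (The Glass Key): author_id=3 -> matches Wright
  - book 4 (The Iron Gate): author_id=3 -> matches Wright
  - book 5 (The Blue Door): author_id=1 -> matches Perez
  - book 6 (Falling Leaves): author_id=3 -> matches Wright
  - book 7 (Midnight Sun): author_id=2 -> matches Scott
  - book 8 (Silent Waters): author_id=NULL, no match -> dropped
  - book 9 (The Red Mountain): author_id=1 -> matches Perez
So 1 of 9 rows is dropped.

SQL:
SELECT a.title, b.name AS author
FROM books a
INNER JOIN authors b ON a.author_id = b.id

Result:
title            | author
-----------------+-------
The Long Road    | Perez 
The Old House    | Perez 
The Glass Key    | Wright
The Iron Gate    | Wright
The Blue Door    | Perez 
Falling Leaves   | Wright
Midnight Sun     | Scott 
The Red Mountain | Perez 


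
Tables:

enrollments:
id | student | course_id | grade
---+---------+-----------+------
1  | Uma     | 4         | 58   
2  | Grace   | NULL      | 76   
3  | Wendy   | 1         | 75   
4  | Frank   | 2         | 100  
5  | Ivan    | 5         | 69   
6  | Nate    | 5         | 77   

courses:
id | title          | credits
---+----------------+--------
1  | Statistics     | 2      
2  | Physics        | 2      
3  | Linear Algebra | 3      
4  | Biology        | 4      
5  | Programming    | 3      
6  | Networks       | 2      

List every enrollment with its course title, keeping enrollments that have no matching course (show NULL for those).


LEFT JOIN keeps every row from enrollments (the left table); where course_id has no match in courses, the course columns become NULL. Walk through each enrollment:
  - enrollment 1 (Uma): course_id=4 -> matches Biology
  - enrollment 2 (Grace): course_id=NULL, no match -> kept with NULL
  - enrollment 3 (Wendy): course_id=1 -> matches Statistics
  - enrollment 4 (Frank): course_id=2 -> matches Physics
  - enrollment 5 (Ivan): course_id=5 -> matches Programming
  - enrollment 6 (Nate): course_id=5 -> matches Programming
All 6 rows appear; 1 has NULL course.

SQL:
SELECT a.student, b.title AS course
FROM enrollments a
LEFT JOIN courses b ON a.course_id = b.id

Result:
student | course     
--------+------------
Uma     | Biology    
Grace   | NULL       
Wendy   | Statistics 
Frank   | Physics    
Ivan    | Programming
Nate    | Programming


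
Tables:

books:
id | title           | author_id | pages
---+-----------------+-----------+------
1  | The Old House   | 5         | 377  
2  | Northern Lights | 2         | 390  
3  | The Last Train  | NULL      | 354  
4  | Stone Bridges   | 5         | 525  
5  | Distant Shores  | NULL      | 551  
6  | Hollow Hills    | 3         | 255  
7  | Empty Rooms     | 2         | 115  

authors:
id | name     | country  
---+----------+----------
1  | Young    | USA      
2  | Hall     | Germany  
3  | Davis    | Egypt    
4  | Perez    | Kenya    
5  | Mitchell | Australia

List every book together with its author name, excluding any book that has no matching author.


INNER JOIN keeps only books rows whose author_id matches an id in authors. Walk through each book:
  - book 1 (The Old House): author_id=5 -> matches Mitchell
  - book 2 (Northern Lights): author_id=2 -> matches Hall
  - book 3 (The Last Train): author_id=NULL, no match -> dropped
  - book 4 (Stone Bridges): author_id=5 -> matches Mitchell
  - book 5 (Distant Shores): author_id=NULL, no match -> dropped
  - book 6 (Hollow Hills): author_id=3 -> matches Davis
  - book 7 (Empty Rooms): author_id=2 -> matches Hall
So 2 of 7 rows are dropped.

SQL:
SELECT a.title, b.name AS author
FROM books a
INNER JOIN authors b ON a.author_id = b.id

Result:
title           | author  
----------------+---------
The Old House   | Mitchell
Northern Lights | Hall    
Stone Bridges   | Mitchell
Hollow Hills    | Davis   
Empty Rooms     | Hall    
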